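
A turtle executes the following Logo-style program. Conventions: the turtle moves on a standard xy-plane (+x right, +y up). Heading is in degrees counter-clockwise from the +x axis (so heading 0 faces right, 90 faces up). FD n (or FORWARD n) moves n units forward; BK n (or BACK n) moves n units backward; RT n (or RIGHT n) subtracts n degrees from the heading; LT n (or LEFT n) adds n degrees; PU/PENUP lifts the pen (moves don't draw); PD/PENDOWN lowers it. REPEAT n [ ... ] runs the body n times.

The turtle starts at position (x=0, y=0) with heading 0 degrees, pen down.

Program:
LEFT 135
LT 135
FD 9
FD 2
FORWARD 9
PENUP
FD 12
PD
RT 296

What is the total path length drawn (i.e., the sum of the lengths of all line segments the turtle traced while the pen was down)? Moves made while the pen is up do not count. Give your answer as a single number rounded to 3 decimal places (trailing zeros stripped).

Answer: 20

Derivation:
Executing turtle program step by step:
Start: pos=(0,0), heading=0, pen down
LT 135: heading 0 -> 135
LT 135: heading 135 -> 270
FD 9: (0,0) -> (0,-9) [heading=270, draw]
FD 2: (0,-9) -> (0,-11) [heading=270, draw]
FD 9: (0,-11) -> (0,-20) [heading=270, draw]
PU: pen up
FD 12: (0,-20) -> (0,-32) [heading=270, move]
PD: pen down
RT 296: heading 270 -> 334
Final: pos=(0,-32), heading=334, 3 segment(s) drawn

Segment lengths:
  seg 1: (0,0) -> (0,-9), length = 9
  seg 2: (0,-9) -> (0,-11), length = 2
  seg 3: (0,-11) -> (0,-20), length = 9
Total = 20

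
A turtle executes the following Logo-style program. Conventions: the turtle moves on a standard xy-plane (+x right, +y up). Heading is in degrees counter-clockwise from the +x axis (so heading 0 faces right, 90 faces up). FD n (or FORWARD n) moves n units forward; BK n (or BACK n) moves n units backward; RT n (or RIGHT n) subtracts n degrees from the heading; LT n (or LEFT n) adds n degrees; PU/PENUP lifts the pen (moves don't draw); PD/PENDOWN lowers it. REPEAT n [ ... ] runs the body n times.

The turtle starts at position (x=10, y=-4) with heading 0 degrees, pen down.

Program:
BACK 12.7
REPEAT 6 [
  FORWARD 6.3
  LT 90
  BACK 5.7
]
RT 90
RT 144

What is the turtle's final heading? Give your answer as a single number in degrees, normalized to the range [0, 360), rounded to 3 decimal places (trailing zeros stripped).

Answer: 306

Derivation:
Executing turtle program step by step:
Start: pos=(10,-4), heading=0, pen down
BK 12.7: (10,-4) -> (-2.7,-4) [heading=0, draw]
REPEAT 6 [
  -- iteration 1/6 --
  FD 6.3: (-2.7,-4) -> (3.6,-4) [heading=0, draw]
  LT 90: heading 0 -> 90
  BK 5.7: (3.6,-4) -> (3.6,-9.7) [heading=90, draw]
  -- iteration 2/6 --
  FD 6.3: (3.6,-9.7) -> (3.6,-3.4) [heading=90, draw]
  LT 90: heading 90 -> 180
  BK 5.7: (3.6,-3.4) -> (9.3,-3.4) [heading=180, draw]
  -- iteration 3/6 --
  FD 6.3: (9.3,-3.4) -> (3,-3.4) [heading=180, draw]
  LT 90: heading 180 -> 270
  BK 5.7: (3,-3.4) -> (3,2.3) [heading=270, draw]
  -- iteration 4/6 --
  FD 6.3: (3,2.3) -> (3,-4) [heading=270, draw]
  LT 90: heading 270 -> 0
  BK 5.7: (3,-4) -> (-2.7,-4) [heading=0, draw]
  -- iteration 5/6 --
  FD 6.3: (-2.7,-4) -> (3.6,-4) [heading=0, draw]
  LT 90: heading 0 -> 90
  BK 5.7: (3.6,-4) -> (3.6,-9.7) [heading=90, draw]
  -- iteration 6/6 --
  FD 6.3: (3.6,-9.7) -> (3.6,-3.4) [heading=90, draw]
  LT 90: heading 90 -> 180
  BK 5.7: (3.6,-3.4) -> (9.3,-3.4) [heading=180, draw]
]
RT 90: heading 180 -> 90
RT 144: heading 90 -> 306
Final: pos=(9.3,-3.4), heading=306, 13 segment(s) drawn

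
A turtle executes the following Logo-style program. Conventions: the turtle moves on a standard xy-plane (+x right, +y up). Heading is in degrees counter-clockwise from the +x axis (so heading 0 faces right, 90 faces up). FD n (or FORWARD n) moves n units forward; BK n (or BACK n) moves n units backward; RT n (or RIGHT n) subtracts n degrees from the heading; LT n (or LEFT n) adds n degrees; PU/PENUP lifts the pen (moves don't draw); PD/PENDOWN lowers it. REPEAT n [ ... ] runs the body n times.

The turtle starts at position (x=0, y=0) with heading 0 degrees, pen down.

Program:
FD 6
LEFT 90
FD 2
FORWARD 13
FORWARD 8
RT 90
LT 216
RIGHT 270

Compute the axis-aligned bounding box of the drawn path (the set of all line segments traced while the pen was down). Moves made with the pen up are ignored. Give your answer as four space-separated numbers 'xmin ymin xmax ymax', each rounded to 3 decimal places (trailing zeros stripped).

Answer: 0 0 6 23

Derivation:
Executing turtle program step by step:
Start: pos=(0,0), heading=0, pen down
FD 6: (0,0) -> (6,0) [heading=0, draw]
LT 90: heading 0 -> 90
FD 2: (6,0) -> (6,2) [heading=90, draw]
FD 13: (6,2) -> (6,15) [heading=90, draw]
FD 8: (6,15) -> (6,23) [heading=90, draw]
RT 90: heading 90 -> 0
LT 216: heading 0 -> 216
RT 270: heading 216 -> 306
Final: pos=(6,23), heading=306, 4 segment(s) drawn

Segment endpoints: x in {0, 6, 6, 6}, y in {0, 2, 15, 23}
xmin=0, ymin=0, xmax=6, ymax=23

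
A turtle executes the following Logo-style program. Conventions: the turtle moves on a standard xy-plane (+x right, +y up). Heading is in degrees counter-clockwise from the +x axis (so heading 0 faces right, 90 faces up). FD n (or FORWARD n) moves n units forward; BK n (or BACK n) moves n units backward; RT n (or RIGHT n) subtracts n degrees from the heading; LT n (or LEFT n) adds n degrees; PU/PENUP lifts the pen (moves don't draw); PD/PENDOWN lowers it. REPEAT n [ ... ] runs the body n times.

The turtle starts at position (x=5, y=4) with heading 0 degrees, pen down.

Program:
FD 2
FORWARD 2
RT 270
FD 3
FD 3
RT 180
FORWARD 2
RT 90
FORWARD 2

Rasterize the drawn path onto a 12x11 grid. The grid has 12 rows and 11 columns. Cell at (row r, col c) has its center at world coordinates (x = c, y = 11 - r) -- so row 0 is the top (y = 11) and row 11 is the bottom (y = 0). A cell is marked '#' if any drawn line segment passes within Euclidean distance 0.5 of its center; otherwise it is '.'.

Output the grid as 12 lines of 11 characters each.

Answer: ...........
.........#.
.........#.
.......###.
.........#.
.........#.
.........#.
.....#####.
...........
...........
...........
...........

Derivation:
Segment 0: (5,4) -> (7,4)
Segment 1: (7,4) -> (9,4)
Segment 2: (9,4) -> (9,7)
Segment 3: (9,7) -> (9,10)
Segment 4: (9,10) -> (9,8)
Segment 5: (9,8) -> (7,8)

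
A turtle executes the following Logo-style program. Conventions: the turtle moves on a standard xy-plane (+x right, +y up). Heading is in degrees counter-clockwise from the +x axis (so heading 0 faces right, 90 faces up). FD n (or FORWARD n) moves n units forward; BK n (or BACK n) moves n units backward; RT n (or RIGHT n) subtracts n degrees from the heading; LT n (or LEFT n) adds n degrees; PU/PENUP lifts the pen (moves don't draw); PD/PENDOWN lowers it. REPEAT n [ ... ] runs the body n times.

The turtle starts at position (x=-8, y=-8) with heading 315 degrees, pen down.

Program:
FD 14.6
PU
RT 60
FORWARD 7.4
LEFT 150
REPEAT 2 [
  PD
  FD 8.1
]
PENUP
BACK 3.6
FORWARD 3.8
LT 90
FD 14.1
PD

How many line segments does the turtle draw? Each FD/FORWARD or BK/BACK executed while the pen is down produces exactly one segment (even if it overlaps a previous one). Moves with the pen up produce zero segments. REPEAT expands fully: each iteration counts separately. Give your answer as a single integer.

Executing turtle program step by step:
Start: pos=(-8,-8), heading=315, pen down
FD 14.6: (-8,-8) -> (2.324,-18.324) [heading=315, draw]
PU: pen up
RT 60: heading 315 -> 255
FD 7.4: (2.324,-18.324) -> (0.408,-25.472) [heading=255, move]
LT 150: heading 255 -> 45
REPEAT 2 [
  -- iteration 1/2 --
  PD: pen down
  FD 8.1: (0.408,-25.472) -> (6.136,-19.744) [heading=45, draw]
  -- iteration 2/2 --
  PD: pen down
  FD 8.1: (6.136,-19.744) -> (11.864,-14.016) [heading=45, draw]
]
PU: pen up
BK 3.6: (11.864,-14.016) -> (9.318,-16.562) [heading=45, move]
FD 3.8: (9.318,-16.562) -> (12.005,-13.875) [heading=45, move]
LT 90: heading 45 -> 135
FD 14.1: (12.005,-13.875) -> (2.035,-3.905) [heading=135, move]
PD: pen down
Final: pos=(2.035,-3.905), heading=135, 3 segment(s) drawn
Segments drawn: 3

Answer: 3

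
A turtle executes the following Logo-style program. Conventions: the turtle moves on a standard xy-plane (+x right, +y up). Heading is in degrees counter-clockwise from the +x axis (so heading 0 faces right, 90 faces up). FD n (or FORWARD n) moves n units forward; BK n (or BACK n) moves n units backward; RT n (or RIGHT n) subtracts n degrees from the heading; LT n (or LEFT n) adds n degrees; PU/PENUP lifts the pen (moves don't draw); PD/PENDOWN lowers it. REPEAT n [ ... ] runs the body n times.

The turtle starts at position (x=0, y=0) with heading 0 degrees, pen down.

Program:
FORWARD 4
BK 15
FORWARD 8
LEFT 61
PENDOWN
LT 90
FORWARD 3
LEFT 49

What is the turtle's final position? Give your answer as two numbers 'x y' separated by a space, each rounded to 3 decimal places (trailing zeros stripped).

Answer: -5.624 1.454

Derivation:
Executing turtle program step by step:
Start: pos=(0,0), heading=0, pen down
FD 4: (0,0) -> (4,0) [heading=0, draw]
BK 15: (4,0) -> (-11,0) [heading=0, draw]
FD 8: (-11,0) -> (-3,0) [heading=0, draw]
LT 61: heading 0 -> 61
PD: pen down
LT 90: heading 61 -> 151
FD 3: (-3,0) -> (-5.624,1.454) [heading=151, draw]
LT 49: heading 151 -> 200
Final: pos=(-5.624,1.454), heading=200, 4 segment(s) drawn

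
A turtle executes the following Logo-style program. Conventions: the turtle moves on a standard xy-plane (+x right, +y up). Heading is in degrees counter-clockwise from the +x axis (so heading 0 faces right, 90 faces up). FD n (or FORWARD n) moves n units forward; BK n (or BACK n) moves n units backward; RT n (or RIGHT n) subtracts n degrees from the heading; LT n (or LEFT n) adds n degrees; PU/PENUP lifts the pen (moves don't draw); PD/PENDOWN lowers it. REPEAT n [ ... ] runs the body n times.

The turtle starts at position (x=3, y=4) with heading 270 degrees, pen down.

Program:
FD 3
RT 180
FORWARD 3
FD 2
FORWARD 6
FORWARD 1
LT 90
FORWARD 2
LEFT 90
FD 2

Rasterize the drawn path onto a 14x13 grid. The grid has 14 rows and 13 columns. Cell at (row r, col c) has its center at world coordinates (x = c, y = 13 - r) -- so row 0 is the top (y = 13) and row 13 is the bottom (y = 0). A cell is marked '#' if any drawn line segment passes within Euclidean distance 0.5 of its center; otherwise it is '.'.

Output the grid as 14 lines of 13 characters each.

Segment 0: (3,4) -> (3,1)
Segment 1: (3,1) -> (3,4)
Segment 2: (3,4) -> (3,6)
Segment 3: (3,6) -> (3,12)
Segment 4: (3,12) -> (3,13)
Segment 5: (3,13) -> (1,13)
Segment 6: (1,13) -> (1,11)

Answer: .###.........
.#.#.........
.#.#.........
...#.........
...#.........
...#.........
...#.........
...#.........
...#.........
...#.........
...#.........
...#.........
...#.........
.............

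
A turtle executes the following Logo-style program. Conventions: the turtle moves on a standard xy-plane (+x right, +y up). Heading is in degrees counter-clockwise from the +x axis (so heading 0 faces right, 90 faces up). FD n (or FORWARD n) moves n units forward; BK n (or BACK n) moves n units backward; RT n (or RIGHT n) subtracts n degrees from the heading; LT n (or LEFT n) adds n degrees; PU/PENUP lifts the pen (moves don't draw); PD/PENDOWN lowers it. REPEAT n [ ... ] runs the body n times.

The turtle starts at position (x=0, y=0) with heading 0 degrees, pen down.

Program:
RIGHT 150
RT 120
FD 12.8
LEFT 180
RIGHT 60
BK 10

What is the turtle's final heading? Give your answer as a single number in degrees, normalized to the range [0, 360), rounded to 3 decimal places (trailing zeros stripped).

Executing turtle program step by step:
Start: pos=(0,0), heading=0, pen down
RT 150: heading 0 -> 210
RT 120: heading 210 -> 90
FD 12.8: (0,0) -> (0,12.8) [heading=90, draw]
LT 180: heading 90 -> 270
RT 60: heading 270 -> 210
BK 10: (0,12.8) -> (8.66,17.8) [heading=210, draw]
Final: pos=(8.66,17.8), heading=210, 2 segment(s) drawn

Answer: 210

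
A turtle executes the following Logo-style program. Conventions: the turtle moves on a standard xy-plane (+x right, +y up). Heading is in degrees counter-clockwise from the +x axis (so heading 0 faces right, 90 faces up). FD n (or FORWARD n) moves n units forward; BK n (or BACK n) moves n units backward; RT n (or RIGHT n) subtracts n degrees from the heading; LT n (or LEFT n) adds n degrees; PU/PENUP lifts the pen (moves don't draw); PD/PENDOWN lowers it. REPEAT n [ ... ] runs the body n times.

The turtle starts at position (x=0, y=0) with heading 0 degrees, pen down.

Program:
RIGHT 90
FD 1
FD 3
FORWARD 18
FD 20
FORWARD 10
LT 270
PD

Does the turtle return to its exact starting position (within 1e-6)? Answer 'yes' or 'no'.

Answer: no

Derivation:
Executing turtle program step by step:
Start: pos=(0,0), heading=0, pen down
RT 90: heading 0 -> 270
FD 1: (0,0) -> (0,-1) [heading=270, draw]
FD 3: (0,-1) -> (0,-4) [heading=270, draw]
FD 18: (0,-4) -> (0,-22) [heading=270, draw]
FD 20: (0,-22) -> (0,-42) [heading=270, draw]
FD 10: (0,-42) -> (0,-52) [heading=270, draw]
LT 270: heading 270 -> 180
PD: pen down
Final: pos=(0,-52), heading=180, 5 segment(s) drawn

Start position: (0, 0)
Final position: (0, -52)
Distance = 52; >= 1e-6 -> NOT closed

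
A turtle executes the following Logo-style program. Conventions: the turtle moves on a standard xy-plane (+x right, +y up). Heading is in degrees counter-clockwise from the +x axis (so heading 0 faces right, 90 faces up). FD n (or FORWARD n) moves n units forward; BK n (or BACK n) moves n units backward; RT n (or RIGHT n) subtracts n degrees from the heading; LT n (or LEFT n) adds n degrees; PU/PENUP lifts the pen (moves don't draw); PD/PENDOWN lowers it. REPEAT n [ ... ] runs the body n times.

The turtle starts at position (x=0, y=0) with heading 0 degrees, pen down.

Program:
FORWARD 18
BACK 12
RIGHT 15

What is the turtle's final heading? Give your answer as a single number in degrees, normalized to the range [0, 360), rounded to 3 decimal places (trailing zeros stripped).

Executing turtle program step by step:
Start: pos=(0,0), heading=0, pen down
FD 18: (0,0) -> (18,0) [heading=0, draw]
BK 12: (18,0) -> (6,0) [heading=0, draw]
RT 15: heading 0 -> 345
Final: pos=(6,0), heading=345, 2 segment(s) drawn

Answer: 345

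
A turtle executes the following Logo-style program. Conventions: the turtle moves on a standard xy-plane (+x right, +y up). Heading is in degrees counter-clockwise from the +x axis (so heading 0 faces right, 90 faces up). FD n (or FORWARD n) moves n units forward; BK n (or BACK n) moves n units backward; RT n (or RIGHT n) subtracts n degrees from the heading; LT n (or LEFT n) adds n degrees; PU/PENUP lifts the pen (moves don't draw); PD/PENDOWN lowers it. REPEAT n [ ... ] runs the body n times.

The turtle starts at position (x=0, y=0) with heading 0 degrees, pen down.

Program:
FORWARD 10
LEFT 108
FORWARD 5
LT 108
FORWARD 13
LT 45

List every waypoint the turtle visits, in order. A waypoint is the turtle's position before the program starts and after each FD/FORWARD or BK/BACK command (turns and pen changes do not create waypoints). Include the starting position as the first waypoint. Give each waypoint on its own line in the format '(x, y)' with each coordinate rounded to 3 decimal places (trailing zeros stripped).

Executing turtle program step by step:
Start: pos=(0,0), heading=0, pen down
FD 10: (0,0) -> (10,0) [heading=0, draw]
LT 108: heading 0 -> 108
FD 5: (10,0) -> (8.455,4.755) [heading=108, draw]
LT 108: heading 108 -> 216
FD 13: (8.455,4.755) -> (-2.062,-2.886) [heading=216, draw]
LT 45: heading 216 -> 261
Final: pos=(-2.062,-2.886), heading=261, 3 segment(s) drawn
Waypoints (4 total):
(0, 0)
(10, 0)
(8.455, 4.755)
(-2.062, -2.886)

Answer: (0, 0)
(10, 0)
(8.455, 4.755)
(-2.062, -2.886)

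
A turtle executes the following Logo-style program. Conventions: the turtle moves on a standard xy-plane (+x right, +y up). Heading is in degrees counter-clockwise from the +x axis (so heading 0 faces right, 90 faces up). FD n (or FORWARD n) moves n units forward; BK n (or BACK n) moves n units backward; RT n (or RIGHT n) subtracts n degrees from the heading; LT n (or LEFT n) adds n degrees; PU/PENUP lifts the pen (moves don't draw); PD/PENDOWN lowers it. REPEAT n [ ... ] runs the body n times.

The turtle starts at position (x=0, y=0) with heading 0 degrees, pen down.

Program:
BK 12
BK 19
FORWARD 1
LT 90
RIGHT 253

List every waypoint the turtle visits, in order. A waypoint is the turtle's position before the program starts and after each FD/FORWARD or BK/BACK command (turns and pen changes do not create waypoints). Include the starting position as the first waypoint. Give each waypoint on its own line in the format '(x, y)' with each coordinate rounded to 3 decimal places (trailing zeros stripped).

Executing turtle program step by step:
Start: pos=(0,0), heading=0, pen down
BK 12: (0,0) -> (-12,0) [heading=0, draw]
BK 19: (-12,0) -> (-31,0) [heading=0, draw]
FD 1: (-31,0) -> (-30,0) [heading=0, draw]
LT 90: heading 0 -> 90
RT 253: heading 90 -> 197
Final: pos=(-30,0), heading=197, 3 segment(s) drawn
Waypoints (4 total):
(0, 0)
(-12, 0)
(-31, 0)
(-30, 0)

Answer: (0, 0)
(-12, 0)
(-31, 0)
(-30, 0)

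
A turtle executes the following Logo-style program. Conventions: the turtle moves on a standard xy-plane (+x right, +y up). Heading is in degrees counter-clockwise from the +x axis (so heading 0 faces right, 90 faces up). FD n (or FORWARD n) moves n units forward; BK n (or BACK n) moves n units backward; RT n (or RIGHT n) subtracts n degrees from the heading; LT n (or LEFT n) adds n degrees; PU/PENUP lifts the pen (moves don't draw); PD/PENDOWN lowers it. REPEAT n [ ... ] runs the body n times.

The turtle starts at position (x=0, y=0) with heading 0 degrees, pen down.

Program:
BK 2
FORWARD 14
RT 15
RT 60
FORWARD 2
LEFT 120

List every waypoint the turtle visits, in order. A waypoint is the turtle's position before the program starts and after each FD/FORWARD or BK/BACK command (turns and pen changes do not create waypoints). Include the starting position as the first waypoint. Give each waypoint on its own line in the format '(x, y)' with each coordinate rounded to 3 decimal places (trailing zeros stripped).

Answer: (0, 0)
(-2, 0)
(12, 0)
(12.518, -1.932)

Derivation:
Executing turtle program step by step:
Start: pos=(0,0), heading=0, pen down
BK 2: (0,0) -> (-2,0) [heading=0, draw]
FD 14: (-2,0) -> (12,0) [heading=0, draw]
RT 15: heading 0 -> 345
RT 60: heading 345 -> 285
FD 2: (12,0) -> (12.518,-1.932) [heading=285, draw]
LT 120: heading 285 -> 45
Final: pos=(12.518,-1.932), heading=45, 3 segment(s) drawn
Waypoints (4 total):
(0, 0)
(-2, 0)
(12, 0)
(12.518, -1.932)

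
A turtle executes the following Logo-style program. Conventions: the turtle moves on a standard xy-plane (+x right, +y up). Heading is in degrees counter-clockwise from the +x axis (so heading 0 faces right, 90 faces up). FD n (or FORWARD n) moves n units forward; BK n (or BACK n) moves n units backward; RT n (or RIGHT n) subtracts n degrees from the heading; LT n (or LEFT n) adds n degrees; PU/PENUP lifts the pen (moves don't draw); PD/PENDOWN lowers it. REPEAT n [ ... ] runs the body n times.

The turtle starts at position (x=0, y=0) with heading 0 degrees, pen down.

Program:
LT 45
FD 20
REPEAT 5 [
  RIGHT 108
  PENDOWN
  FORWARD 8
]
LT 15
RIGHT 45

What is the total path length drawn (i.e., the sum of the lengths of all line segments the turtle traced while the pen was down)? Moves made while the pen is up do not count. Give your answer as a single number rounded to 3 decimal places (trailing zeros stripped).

Executing turtle program step by step:
Start: pos=(0,0), heading=0, pen down
LT 45: heading 0 -> 45
FD 20: (0,0) -> (14.142,14.142) [heading=45, draw]
REPEAT 5 [
  -- iteration 1/5 --
  RT 108: heading 45 -> 297
  PD: pen down
  FD 8: (14.142,14.142) -> (17.774,7.014) [heading=297, draw]
  -- iteration 2/5 --
  RT 108: heading 297 -> 189
  PD: pen down
  FD 8: (17.774,7.014) -> (9.873,5.763) [heading=189, draw]
  -- iteration 3/5 --
  RT 108: heading 189 -> 81
  PD: pen down
  FD 8: (9.873,5.763) -> (11.124,13.664) [heading=81, draw]
  -- iteration 4/5 --
  RT 108: heading 81 -> 333
  PD: pen down
  FD 8: (11.124,13.664) -> (18.252,10.032) [heading=333, draw]
  -- iteration 5/5 --
  RT 108: heading 333 -> 225
  PD: pen down
  FD 8: (18.252,10.032) -> (12.595,4.375) [heading=225, draw]
]
LT 15: heading 225 -> 240
RT 45: heading 240 -> 195
Final: pos=(12.595,4.375), heading=195, 6 segment(s) drawn

Segment lengths:
  seg 1: (0,0) -> (14.142,14.142), length = 20
  seg 2: (14.142,14.142) -> (17.774,7.014), length = 8
  seg 3: (17.774,7.014) -> (9.873,5.763), length = 8
  seg 4: (9.873,5.763) -> (11.124,13.664), length = 8
  seg 5: (11.124,13.664) -> (18.252,10.032), length = 8
  seg 6: (18.252,10.032) -> (12.595,4.375), length = 8
Total = 60

Answer: 60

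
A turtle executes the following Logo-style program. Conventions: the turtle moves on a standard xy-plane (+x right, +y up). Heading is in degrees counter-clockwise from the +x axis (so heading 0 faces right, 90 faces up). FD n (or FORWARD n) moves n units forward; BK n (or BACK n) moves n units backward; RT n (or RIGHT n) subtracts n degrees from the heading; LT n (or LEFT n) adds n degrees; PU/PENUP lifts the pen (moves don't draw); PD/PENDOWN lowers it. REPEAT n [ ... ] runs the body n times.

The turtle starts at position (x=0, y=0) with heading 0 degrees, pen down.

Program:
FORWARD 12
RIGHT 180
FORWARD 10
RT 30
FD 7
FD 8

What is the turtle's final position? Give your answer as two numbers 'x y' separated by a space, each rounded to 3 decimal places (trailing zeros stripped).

Answer: -10.99 7.5

Derivation:
Executing turtle program step by step:
Start: pos=(0,0), heading=0, pen down
FD 12: (0,0) -> (12,0) [heading=0, draw]
RT 180: heading 0 -> 180
FD 10: (12,0) -> (2,0) [heading=180, draw]
RT 30: heading 180 -> 150
FD 7: (2,0) -> (-4.062,3.5) [heading=150, draw]
FD 8: (-4.062,3.5) -> (-10.99,7.5) [heading=150, draw]
Final: pos=(-10.99,7.5), heading=150, 4 segment(s) drawn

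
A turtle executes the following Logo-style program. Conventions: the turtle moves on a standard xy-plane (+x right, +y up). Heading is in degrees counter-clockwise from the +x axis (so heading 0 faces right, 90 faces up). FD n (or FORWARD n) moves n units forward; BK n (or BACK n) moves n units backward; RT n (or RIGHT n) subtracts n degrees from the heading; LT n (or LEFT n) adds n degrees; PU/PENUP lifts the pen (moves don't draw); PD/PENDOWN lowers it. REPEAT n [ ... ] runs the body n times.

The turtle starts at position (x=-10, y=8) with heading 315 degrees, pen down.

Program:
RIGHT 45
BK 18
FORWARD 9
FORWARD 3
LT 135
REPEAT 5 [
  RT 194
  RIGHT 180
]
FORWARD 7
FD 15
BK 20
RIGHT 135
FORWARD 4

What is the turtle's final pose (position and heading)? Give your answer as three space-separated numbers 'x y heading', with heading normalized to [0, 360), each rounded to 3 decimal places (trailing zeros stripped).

Executing turtle program step by step:
Start: pos=(-10,8), heading=315, pen down
RT 45: heading 315 -> 270
BK 18: (-10,8) -> (-10,26) [heading=270, draw]
FD 9: (-10,26) -> (-10,17) [heading=270, draw]
FD 3: (-10,17) -> (-10,14) [heading=270, draw]
LT 135: heading 270 -> 45
REPEAT 5 [
  -- iteration 1/5 --
  RT 194: heading 45 -> 211
  RT 180: heading 211 -> 31
  -- iteration 2/5 --
  RT 194: heading 31 -> 197
  RT 180: heading 197 -> 17
  -- iteration 3/5 --
  RT 194: heading 17 -> 183
  RT 180: heading 183 -> 3
  -- iteration 4/5 --
  RT 194: heading 3 -> 169
  RT 180: heading 169 -> 349
  -- iteration 5/5 --
  RT 194: heading 349 -> 155
  RT 180: heading 155 -> 335
]
FD 7: (-10,14) -> (-3.656,11.042) [heading=335, draw]
FD 15: (-3.656,11.042) -> (9.939,4.702) [heading=335, draw]
BK 20: (9.939,4.702) -> (-8.187,13.155) [heading=335, draw]
RT 135: heading 335 -> 200
FD 4: (-8.187,13.155) -> (-11.946,11.787) [heading=200, draw]
Final: pos=(-11.946,11.787), heading=200, 7 segment(s) drawn

Answer: -11.946 11.787 200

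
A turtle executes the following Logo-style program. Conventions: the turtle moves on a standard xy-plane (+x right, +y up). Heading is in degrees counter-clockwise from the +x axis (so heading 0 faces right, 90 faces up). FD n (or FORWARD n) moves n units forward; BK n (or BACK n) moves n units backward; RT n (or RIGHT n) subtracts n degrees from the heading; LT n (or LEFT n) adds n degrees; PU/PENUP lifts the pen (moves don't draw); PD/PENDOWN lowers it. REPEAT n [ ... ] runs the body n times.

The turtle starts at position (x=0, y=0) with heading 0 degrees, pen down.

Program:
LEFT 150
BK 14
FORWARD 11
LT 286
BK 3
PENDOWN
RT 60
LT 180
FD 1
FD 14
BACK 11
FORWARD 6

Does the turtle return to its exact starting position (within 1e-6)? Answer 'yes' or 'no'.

Executing turtle program step by step:
Start: pos=(0,0), heading=0, pen down
LT 150: heading 0 -> 150
BK 14: (0,0) -> (12.124,-7) [heading=150, draw]
FD 11: (12.124,-7) -> (2.598,-1.5) [heading=150, draw]
LT 286: heading 150 -> 76
BK 3: (2.598,-1.5) -> (1.872,-4.411) [heading=76, draw]
PD: pen down
RT 60: heading 76 -> 16
LT 180: heading 16 -> 196
FD 1: (1.872,-4.411) -> (0.911,-4.687) [heading=196, draw]
FD 14: (0.911,-4.687) -> (-12.547,-8.545) [heading=196, draw]
BK 11: (-12.547,-8.545) -> (-1.973,-5.513) [heading=196, draw]
FD 6: (-1.973,-5.513) -> (-7.74,-7.167) [heading=196, draw]
Final: pos=(-7.74,-7.167), heading=196, 7 segment(s) drawn

Start position: (0, 0)
Final position: (-7.74, -7.167)
Distance = 10.549; >= 1e-6 -> NOT closed

Answer: no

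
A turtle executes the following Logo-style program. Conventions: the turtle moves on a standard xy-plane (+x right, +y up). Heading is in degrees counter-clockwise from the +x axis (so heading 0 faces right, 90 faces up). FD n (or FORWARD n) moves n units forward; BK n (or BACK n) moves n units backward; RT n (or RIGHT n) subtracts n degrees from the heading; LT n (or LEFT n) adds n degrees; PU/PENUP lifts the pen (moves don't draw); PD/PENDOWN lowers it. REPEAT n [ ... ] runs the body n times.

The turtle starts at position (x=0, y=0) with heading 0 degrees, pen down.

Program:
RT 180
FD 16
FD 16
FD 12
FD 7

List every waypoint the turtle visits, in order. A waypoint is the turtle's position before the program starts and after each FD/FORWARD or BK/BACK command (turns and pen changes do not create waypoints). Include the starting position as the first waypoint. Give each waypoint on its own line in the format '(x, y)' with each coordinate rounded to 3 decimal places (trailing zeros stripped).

Executing turtle program step by step:
Start: pos=(0,0), heading=0, pen down
RT 180: heading 0 -> 180
FD 16: (0,0) -> (-16,0) [heading=180, draw]
FD 16: (-16,0) -> (-32,0) [heading=180, draw]
FD 12: (-32,0) -> (-44,0) [heading=180, draw]
FD 7: (-44,0) -> (-51,0) [heading=180, draw]
Final: pos=(-51,0), heading=180, 4 segment(s) drawn
Waypoints (5 total):
(0, 0)
(-16, 0)
(-32, 0)
(-44, 0)
(-51, 0)

Answer: (0, 0)
(-16, 0)
(-32, 0)
(-44, 0)
(-51, 0)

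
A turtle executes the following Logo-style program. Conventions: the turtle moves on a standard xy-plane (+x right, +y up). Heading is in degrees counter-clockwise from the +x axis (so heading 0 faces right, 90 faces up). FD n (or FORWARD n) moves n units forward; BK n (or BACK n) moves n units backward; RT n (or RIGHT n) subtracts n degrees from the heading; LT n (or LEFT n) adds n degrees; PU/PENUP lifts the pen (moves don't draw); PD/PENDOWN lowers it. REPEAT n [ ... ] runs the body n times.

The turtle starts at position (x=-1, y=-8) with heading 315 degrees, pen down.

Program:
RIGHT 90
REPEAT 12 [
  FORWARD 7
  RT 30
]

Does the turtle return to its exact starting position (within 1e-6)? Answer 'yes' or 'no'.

Answer: yes

Derivation:
Executing turtle program step by step:
Start: pos=(-1,-8), heading=315, pen down
RT 90: heading 315 -> 225
REPEAT 12 [
  -- iteration 1/12 --
  FD 7: (-1,-8) -> (-5.95,-12.95) [heading=225, draw]
  RT 30: heading 225 -> 195
  -- iteration 2/12 --
  FD 7: (-5.95,-12.95) -> (-12.711,-14.761) [heading=195, draw]
  RT 30: heading 195 -> 165
  -- iteration 3/12 --
  FD 7: (-12.711,-14.761) -> (-19.473,-12.95) [heading=165, draw]
  RT 30: heading 165 -> 135
  -- iteration 4/12 --
  FD 7: (-19.473,-12.95) -> (-24.422,-8) [heading=135, draw]
  RT 30: heading 135 -> 105
  -- iteration 5/12 --
  FD 7: (-24.422,-8) -> (-26.234,-1.239) [heading=105, draw]
  RT 30: heading 105 -> 75
  -- iteration 6/12 --
  FD 7: (-26.234,-1.239) -> (-24.422,5.523) [heading=75, draw]
  RT 30: heading 75 -> 45
  -- iteration 7/12 --
  FD 7: (-24.422,5.523) -> (-19.473,10.473) [heading=45, draw]
  RT 30: heading 45 -> 15
  -- iteration 8/12 --
  FD 7: (-19.473,10.473) -> (-12.711,12.284) [heading=15, draw]
  RT 30: heading 15 -> 345
  -- iteration 9/12 --
  FD 7: (-12.711,12.284) -> (-5.95,10.473) [heading=345, draw]
  RT 30: heading 345 -> 315
  -- iteration 10/12 --
  FD 7: (-5.95,10.473) -> (-1,5.523) [heading=315, draw]
  RT 30: heading 315 -> 285
  -- iteration 11/12 --
  FD 7: (-1,5.523) -> (0.812,-1.239) [heading=285, draw]
  RT 30: heading 285 -> 255
  -- iteration 12/12 --
  FD 7: (0.812,-1.239) -> (-1,-8) [heading=255, draw]
  RT 30: heading 255 -> 225
]
Final: pos=(-1,-8), heading=225, 12 segment(s) drawn

Start position: (-1, -8)
Final position: (-1, -8)
Distance = 0; < 1e-6 -> CLOSED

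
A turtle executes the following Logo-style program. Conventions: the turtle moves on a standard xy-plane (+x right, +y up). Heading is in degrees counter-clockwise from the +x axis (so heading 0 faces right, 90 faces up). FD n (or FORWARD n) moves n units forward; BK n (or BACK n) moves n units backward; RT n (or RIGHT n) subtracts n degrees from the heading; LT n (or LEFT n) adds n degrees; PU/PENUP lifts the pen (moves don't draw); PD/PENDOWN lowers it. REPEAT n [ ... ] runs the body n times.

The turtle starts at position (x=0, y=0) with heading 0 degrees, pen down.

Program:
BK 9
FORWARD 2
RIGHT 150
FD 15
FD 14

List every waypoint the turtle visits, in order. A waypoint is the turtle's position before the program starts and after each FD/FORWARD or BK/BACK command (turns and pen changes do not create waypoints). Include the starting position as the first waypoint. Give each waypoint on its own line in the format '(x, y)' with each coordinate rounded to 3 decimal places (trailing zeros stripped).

Executing turtle program step by step:
Start: pos=(0,0), heading=0, pen down
BK 9: (0,0) -> (-9,0) [heading=0, draw]
FD 2: (-9,0) -> (-7,0) [heading=0, draw]
RT 150: heading 0 -> 210
FD 15: (-7,0) -> (-19.99,-7.5) [heading=210, draw]
FD 14: (-19.99,-7.5) -> (-32.115,-14.5) [heading=210, draw]
Final: pos=(-32.115,-14.5), heading=210, 4 segment(s) drawn
Waypoints (5 total):
(0, 0)
(-9, 0)
(-7, 0)
(-19.99, -7.5)
(-32.115, -14.5)

Answer: (0, 0)
(-9, 0)
(-7, 0)
(-19.99, -7.5)
(-32.115, -14.5)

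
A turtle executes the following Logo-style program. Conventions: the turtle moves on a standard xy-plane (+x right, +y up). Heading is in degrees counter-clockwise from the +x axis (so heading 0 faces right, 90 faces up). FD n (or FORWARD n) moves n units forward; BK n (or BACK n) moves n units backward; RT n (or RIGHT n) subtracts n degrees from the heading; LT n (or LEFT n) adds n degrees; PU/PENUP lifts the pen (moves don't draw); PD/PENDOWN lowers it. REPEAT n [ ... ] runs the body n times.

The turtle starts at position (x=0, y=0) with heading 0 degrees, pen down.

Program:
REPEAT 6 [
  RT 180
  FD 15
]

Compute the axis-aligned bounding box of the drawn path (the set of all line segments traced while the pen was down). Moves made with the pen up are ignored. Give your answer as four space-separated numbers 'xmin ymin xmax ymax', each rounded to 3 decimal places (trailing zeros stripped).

Answer: -15 0 0 0

Derivation:
Executing turtle program step by step:
Start: pos=(0,0), heading=0, pen down
REPEAT 6 [
  -- iteration 1/6 --
  RT 180: heading 0 -> 180
  FD 15: (0,0) -> (-15,0) [heading=180, draw]
  -- iteration 2/6 --
  RT 180: heading 180 -> 0
  FD 15: (-15,0) -> (0,0) [heading=0, draw]
  -- iteration 3/6 --
  RT 180: heading 0 -> 180
  FD 15: (0,0) -> (-15,0) [heading=180, draw]
  -- iteration 4/6 --
  RT 180: heading 180 -> 0
  FD 15: (-15,0) -> (0,0) [heading=0, draw]
  -- iteration 5/6 --
  RT 180: heading 0 -> 180
  FD 15: (0,0) -> (-15,0) [heading=180, draw]
  -- iteration 6/6 --
  RT 180: heading 180 -> 0
  FD 15: (-15,0) -> (0,0) [heading=0, draw]
]
Final: pos=(0,0), heading=0, 6 segment(s) drawn

Segment endpoints: x in {-15, 0}, y in {0, 0, 0, 0, 0, 0, 0}
xmin=-15, ymin=0, xmax=0, ymax=0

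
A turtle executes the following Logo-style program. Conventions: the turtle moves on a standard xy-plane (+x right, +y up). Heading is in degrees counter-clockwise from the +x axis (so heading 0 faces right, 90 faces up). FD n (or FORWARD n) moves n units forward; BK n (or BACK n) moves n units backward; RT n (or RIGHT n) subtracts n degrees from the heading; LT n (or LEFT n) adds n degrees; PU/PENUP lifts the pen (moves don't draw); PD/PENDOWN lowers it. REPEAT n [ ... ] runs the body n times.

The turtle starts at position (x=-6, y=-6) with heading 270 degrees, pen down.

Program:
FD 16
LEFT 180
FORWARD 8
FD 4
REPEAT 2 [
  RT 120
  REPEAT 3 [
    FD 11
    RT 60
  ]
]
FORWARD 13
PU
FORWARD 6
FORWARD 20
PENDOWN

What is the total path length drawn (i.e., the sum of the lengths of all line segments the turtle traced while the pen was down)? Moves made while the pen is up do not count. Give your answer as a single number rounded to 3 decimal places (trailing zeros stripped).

Executing turtle program step by step:
Start: pos=(-6,-6), heading=270, pen down
FD 16: (-6,-6) -> (-6,-22) [heading=270, draw]
LT 180: heading 270 -> 90
FD 8: (-6,-22) -> (-6,-14) [heading=90, draw]
FD 4: (-6,-14) -> (-6,-10) [heading=90, draw]
REPEAT 2 [
  -- iteration 1/2 --
  RT 120: heading 90 -> 330
  REPEAT 3 [
    -- iteration 1/3 --
    FD 11: (-6,-10) -> (3.526,-15.5) [heading=330, draw]
    RT 60: heading 330 -> 270
    -- iteration 2/3 --
    FD 11: (3.526,-15.5) -> (3.526,-26.5) [heading=270, draw]
    RT 60: heading 270 -> 210
    -- iteration 3/3 --
    FD 11: (3.526,-26.5) -> (-6,-32) [heading=210, draw]
    RT 60: heading 210 -> 150
  ]
  -- iteration 2/2 --
  RT 120: heading 150 -> 30
  REPEAT 3 [
    -- iteration 1/3 --
    FD 11: (-6,-32) -> (3.526,-26.5) [heading=30, draw]
    RT 60: heading 30 -> 330
    -- iteration 2/3 --
    FD 11: (3.526,-26.5) -> (13.053,-32) [heading=330, draw]
    RT 60: heading 330 -> 270
    -- iteration 3/3 --
    FD 11: (13.053,-32) -> (13.053,-43) [heading=270, draw]
    RT 60: heading 270 -> 210
  ]
]
FD 13: (13.053,-43) -> (1.794,-49.5) [heading=210, draw]
PU: pen up
FD 6: (1.794,-49.5) -> (-3.402,-52.5) [heading=210, move]
FD 20: (-3.402,-52.5) -> (-20.722,-62.5) [heading=210, move]
PD: pen down
Final: pos=(-20.722,-62.5), heading=210, 10 segment(s) drawn

Segment lengths:
  seg 1: (-6,-6) -> (-6,-22), length = 16
  seg 2: (-6,-22) -> (-6,-14), length = 8
  seg 3: (-6,-14) -> (-6,-10), length = 4
  seg 4: (-6,-10) -> (3.526,-15.5), length = 11
  seg 5: (3.526,-15.5) -> (3.526,-26.5), length = 11
  seg 6: (3.526,-26.5) -> (-6,-32), length = 11
  seg 7: (-6,-32) -> (3.526,-26.5), length = 11
  seg 8: (3.526,-26.5) -> (13.053,-32), length = 11
  seg 9: (13.053,-32) -> (13.053,-43), length = 11
  seg 10: (13.053,-43) -> (1.794,-49.5), length = 13
Total = 107

Answer: 107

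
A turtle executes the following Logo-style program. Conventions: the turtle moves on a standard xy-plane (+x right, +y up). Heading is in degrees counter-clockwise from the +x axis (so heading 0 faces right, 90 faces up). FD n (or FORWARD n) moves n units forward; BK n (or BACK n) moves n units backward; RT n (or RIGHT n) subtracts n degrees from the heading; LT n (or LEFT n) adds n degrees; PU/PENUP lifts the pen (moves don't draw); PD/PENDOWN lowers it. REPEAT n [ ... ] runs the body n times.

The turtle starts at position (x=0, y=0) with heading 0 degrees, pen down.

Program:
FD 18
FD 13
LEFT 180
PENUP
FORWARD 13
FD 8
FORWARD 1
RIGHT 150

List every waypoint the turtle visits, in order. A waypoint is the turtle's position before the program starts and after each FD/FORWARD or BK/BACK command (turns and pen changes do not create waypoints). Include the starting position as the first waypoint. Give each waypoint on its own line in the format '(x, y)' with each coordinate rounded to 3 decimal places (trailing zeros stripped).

Answer: (0, 0)
(18, 0)
(31, 0)
(18, 0)
(10, 0)
(9, 0)

Derivation:
Executing turtle program step by step:
Start: pos=(0,0), heading=0, pen down
FD 18: (0,0) -> (18,0) [heading=0, draw]
FD 13: (18,0) -> (31,0) [heading=0, draw]
LT 180: heading 0 -> 180
PU: pen up
FD 13: (31,0) -> (18,0) [heading=180, move]
FD 8: (18,0) -> (10,0) [heading=180, move]
FD 1: (10,0) -> (9,0) [heading=180, move]
RT 150: heading 180 -> 30
Final: pos=(9,0), heading=30, 2 segment(s) drawn
Waypoints (6 total):
(0, 0)
(18, 0)
(31, 0)
(18, 0)
(10, 0)
(9, 0)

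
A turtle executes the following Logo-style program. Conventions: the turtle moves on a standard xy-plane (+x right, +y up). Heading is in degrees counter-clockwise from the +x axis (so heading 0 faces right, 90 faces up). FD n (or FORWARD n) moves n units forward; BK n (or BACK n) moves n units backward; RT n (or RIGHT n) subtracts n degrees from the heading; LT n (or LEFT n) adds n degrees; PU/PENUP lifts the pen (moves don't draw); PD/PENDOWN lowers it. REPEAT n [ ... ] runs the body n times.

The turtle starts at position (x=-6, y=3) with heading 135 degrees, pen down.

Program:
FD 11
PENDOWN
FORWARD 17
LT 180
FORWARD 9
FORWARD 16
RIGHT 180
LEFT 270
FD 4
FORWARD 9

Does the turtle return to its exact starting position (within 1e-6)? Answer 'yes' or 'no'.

Executing turtle program step by step:
Start: pos=(-6,3), heading=135, pen down
FD 11: (-6,3) -> (-13.778,10.778) [heading=135, draw]
PD: pen down
FD 17: (-13.778,10.778) -> (-25.799,22.799) [heading=135, draw]
LT 180: heading 135 -> 315
FD 9: (-25.799,22.799) -> (-19.435,16.435) [heading=315, draw]
FD 16: (-19.435,16.435) -> (-8.121,5.121) [heading=315, draw]
RT 180: heading 315 -> 135
LT 270: heading 135 -> 45
FD 4: (-8.121,5.121) -> (-5.293,7.95) [heading=45, draw]
FD 9: (-5.293,7.95) -> (1.071,14.314) [heading=45, draw]
Final: pos=(1.071,14.314), heading=45, 6 segment(s) drawn

Start position: (-6, 3)
Final position: (1.071, 14.314)
Distance = 13.342; >= 1e-6 -> NOT closed

Answer: no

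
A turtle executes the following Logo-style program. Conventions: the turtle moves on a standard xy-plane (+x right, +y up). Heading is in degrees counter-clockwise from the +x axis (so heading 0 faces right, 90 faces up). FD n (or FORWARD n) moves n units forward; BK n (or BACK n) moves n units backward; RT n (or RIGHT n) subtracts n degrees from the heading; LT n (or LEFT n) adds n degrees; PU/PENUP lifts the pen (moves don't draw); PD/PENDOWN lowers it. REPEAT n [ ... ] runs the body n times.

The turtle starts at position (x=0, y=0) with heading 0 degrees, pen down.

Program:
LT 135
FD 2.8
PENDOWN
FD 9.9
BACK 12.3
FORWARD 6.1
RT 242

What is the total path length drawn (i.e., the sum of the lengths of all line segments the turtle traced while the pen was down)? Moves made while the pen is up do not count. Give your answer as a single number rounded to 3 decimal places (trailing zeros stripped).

Answer: 31.1

Derivation:
Executing turtle program step by step:
Start: pos=(0,0), heading=0, pen down
LT 135: heading 0 -> 135
FD 2.8: (0,0) -> (-1.98,1.98) [heading=135, draw]
PD: pen down
FD 9.9: (-1.98,1.98) -> (-8.98,8.98) [heading=135, draw]
BK 12.3: (-8.98,8.98) -> (-0.283,0.283) [heading=135, draw]
FD 6.1: (-0.283,0.283) -> (-4.596,4.596) [heading=135, draw]
RT 242: heading 135 -> 253
Final: pos=(-4.596,4.596), heading=253, 4 segment(s) drawn

Segment lengths:
  seg 1: (0,0) -> (-1.98,1.98), length = 2.8
  seg 2: (-1.98,1.98) -> (-8.98,8.98), length = 9.9
  seg 3: (-8.98,8.98) -> (-0.283,0.283), length = 12.3
  seg 4: (-0.283,0.283) -> (-4.596,4.596), length = 6.1
Total = 31.1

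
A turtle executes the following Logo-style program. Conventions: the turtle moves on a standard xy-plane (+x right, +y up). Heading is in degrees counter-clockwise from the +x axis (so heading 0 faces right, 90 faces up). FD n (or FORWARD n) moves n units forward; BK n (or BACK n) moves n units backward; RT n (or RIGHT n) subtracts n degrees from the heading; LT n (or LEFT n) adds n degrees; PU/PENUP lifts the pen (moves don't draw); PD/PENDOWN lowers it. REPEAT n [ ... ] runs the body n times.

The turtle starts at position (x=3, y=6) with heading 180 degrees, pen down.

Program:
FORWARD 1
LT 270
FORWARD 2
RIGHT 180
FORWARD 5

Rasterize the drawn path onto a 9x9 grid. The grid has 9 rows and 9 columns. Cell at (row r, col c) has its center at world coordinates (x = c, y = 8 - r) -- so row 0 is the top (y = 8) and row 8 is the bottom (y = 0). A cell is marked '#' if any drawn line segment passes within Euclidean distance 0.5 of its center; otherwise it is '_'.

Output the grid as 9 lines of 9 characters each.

Segment 0: (3,6) -> (2,6)
Segment 1: (2,6) -> (2,8)
Segment 2: (2,8) -> (2,3)

Answer: __#______
__#______
__##_____
__#______
__#______
__#______
_________
_________
_________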